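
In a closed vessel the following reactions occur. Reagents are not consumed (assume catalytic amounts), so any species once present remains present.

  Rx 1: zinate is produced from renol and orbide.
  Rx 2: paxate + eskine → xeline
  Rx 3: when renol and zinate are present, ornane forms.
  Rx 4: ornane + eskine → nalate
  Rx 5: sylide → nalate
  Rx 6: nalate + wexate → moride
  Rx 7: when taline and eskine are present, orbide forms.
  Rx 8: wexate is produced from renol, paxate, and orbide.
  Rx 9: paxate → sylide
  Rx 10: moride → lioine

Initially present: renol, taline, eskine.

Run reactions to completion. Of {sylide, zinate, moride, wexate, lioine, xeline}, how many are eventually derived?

taline and eskine present → orbide forms (Rx 7).
renol and orbide present → zinate forms (Rx 1).
sylide would need paxate (Rx 9), but paxate never forms.
zinate: reached.
moride would need nalate and wexate (Rx 6), but wexate never forms.
wexate would need renol, paxate, and orbide (Rx 8), but paxate never forms.
lioine would need moride (Rx 10), but moride never forms.
xeline would need paxate and eskine (Rx 2), but paxate never forms.
Reached: zinate — 1 of the 6.

1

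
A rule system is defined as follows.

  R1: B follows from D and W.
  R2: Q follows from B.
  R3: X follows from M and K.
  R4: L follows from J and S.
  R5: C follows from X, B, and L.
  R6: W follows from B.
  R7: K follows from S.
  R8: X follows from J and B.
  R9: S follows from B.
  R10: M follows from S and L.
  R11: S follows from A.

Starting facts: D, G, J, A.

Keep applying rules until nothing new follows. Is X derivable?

A holds, so S follows (R11).
From J and S, R4 gives L.
S holds, so K follows (R7).
S and L hold, so M follows (R10).
From M and K, R3 gives X.

Yes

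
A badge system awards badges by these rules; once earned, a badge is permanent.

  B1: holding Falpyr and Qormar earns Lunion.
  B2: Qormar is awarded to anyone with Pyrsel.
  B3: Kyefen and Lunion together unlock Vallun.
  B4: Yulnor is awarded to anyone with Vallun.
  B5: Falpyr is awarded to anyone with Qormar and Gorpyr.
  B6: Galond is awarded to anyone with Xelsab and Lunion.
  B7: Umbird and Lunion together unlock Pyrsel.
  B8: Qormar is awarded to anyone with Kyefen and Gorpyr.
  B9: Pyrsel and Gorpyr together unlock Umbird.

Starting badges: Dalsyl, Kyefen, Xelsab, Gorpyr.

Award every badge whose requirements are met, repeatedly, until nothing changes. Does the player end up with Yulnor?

With Kyefen and Gorpyr, Qormar is earned (B8).
With Qormar and Gorpyr, Falpyr is earned (B5).
With Falpyr and Qormar, Lunion is earned (B1).
With Kyefen and Lunion, Vallun is earned (B3).
With Vallun, Yulnor is earned (B4).

Yes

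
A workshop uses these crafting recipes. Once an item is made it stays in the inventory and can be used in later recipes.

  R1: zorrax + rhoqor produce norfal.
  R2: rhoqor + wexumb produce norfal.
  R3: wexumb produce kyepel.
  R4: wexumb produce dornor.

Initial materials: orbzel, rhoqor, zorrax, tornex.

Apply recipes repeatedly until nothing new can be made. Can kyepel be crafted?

kyepel would need wexumb (R3), but wexumb is never obtained.

No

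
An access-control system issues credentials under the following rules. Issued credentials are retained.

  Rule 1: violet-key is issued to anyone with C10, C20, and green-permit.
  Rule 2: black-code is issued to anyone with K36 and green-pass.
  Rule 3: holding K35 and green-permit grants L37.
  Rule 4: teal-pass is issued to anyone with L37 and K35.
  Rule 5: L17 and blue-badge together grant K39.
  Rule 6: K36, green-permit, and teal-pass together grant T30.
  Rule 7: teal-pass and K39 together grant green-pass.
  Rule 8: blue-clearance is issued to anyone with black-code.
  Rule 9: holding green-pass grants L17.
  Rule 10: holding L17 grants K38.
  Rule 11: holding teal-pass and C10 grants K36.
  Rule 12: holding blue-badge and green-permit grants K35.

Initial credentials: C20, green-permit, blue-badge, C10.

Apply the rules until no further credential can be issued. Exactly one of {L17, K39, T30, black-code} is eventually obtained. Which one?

Holding blue-badge and green-permit grants K35 (Rule 12).
Holding K35 and green-permit grants L37 (Rule 3).
Holding L37 and K35 grants teal-pass (Rule 4).
Holding teal-pass and C10 grants K36 (Rule 11).
Holding K36, green-permit, and teal-pass grants T30 (Rule 6).
L17 would need green-pass (Rule 9), but green-pass is never granted. K39 would need L17 and blue-badge (Rule 5), but L17 is never granted. black-code would need K36 and green-pass (Rule 2), but green-pass is never granted.

T30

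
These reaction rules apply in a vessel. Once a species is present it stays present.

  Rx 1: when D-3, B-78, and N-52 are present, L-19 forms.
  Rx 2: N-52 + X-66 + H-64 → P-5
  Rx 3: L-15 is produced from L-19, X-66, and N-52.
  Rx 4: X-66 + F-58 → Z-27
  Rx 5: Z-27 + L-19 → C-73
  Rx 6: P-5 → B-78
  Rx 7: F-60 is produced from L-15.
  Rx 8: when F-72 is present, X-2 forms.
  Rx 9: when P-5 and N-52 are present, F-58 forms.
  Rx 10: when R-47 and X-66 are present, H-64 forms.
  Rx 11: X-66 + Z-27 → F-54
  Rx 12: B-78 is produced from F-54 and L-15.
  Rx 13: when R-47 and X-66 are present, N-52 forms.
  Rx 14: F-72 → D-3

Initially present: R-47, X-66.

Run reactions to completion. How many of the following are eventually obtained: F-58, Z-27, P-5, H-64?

R-47 and X-66 present → H-64 forms (Rx 10).
R-47 and X-66 present → N-52 forms (Rx 13).
N-52, X-66, and H-64 present → P-5 forms (Rx 2).
P-5 and N-52 present → F-58 forms (Rx 9).
X-66 and F-58 present → Z-27 forms (Rx 4).
F-58: reached.
Z-27: reached.
P-5: reached.
H-64: reached.
All 4 are reached.

4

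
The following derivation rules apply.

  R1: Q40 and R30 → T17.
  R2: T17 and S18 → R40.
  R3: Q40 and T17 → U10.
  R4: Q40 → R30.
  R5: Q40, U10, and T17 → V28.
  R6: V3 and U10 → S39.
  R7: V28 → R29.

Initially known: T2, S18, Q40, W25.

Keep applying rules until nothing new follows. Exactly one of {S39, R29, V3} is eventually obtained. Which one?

From Q40, R4 gives R30.
Q40 and R30 hold, so T17 follows (R1).
Q40 and T17 hold, so U10 follows (R3).
Q40, U10, and T17 hold, so V28 follows (R5).
From V28, R7 gives R29.
S39 would need V3 and U10 (R6), but V3 is never established. No rule produces V3, and it is not given.

R29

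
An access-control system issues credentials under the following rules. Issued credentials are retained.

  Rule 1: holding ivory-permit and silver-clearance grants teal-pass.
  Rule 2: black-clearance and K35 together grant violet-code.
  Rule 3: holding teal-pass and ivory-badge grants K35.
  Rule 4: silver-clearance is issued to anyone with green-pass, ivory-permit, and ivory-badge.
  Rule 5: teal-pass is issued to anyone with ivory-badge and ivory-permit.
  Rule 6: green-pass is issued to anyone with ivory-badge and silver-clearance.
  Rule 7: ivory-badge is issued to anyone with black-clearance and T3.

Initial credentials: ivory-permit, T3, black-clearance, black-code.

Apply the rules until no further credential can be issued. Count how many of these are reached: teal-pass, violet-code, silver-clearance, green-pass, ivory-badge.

3

Holding black-clearance and T3 grants ivory-badge (Rule 7).
Holding ivory-badge and ivory-permit grants teal-pass (Rule 5).
Holding teal-pass and ivory-badge grants K35 (Rule 3).
Holding black-clearance and K35 grants violet-code (Rule 2).
teal-pass: reached.
violet-code: reached.
silver-clearance would need green-pass, ivory-permit, and ivory-badge (Rule 4), but green-pass is never granted.
green-pass would need ivory-badge and silver-clearance (Rule 6), but silver-clearance is never granted.
ivory-badge: reached.
Reached: teal-pass, violet-code, and ivory-badge — 3 of the 5.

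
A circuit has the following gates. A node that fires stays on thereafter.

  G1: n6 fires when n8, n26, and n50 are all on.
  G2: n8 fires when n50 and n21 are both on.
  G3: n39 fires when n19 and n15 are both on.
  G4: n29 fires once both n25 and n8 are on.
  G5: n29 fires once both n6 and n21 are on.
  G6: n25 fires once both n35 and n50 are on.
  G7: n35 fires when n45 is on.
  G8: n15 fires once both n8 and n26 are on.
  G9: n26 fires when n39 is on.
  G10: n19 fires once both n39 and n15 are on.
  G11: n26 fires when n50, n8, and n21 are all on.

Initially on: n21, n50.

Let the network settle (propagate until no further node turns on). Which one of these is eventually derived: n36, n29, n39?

n50 and n21 are on, so n8 fires (G2).
n50, n8, and n21 are on, so n26 fires (G11).
G1: n8, n26, and n50 on → n6 on.
G5: n6 and n21 on → n29 on.
No rule produces n36, and it is not given. n39 would need n19 and n15 (G3), but n19 never turns on.

n29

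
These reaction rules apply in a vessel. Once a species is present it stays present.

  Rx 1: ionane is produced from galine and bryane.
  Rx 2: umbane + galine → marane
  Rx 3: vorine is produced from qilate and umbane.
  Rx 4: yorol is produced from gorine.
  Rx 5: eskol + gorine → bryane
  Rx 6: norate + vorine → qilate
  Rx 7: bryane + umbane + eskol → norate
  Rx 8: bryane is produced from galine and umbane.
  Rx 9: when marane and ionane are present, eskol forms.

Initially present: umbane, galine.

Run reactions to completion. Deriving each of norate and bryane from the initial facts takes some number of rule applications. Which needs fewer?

bryane

bryane: galine and umbane present → bryane forms (Rx 8). [1 rule application]
norate: galine and umbane present → bryane forms (Rx 8). umbane and galine present → marane forms (Rx 2). galine and bryane present → ionane forms (Rx 1). marane and ionane present → eskol forms (Rx 9). bryane, umbane, and eskol present → norate forms (Rx 7). [5 rule applications]
bryane needs fewer.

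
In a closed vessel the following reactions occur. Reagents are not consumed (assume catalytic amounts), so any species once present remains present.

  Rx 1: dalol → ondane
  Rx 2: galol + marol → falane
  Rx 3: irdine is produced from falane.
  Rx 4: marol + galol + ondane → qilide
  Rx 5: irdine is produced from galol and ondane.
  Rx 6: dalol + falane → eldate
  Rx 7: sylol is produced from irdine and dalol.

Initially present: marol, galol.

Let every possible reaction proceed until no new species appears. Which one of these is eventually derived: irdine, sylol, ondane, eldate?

galol and marol present → falane forms (Rx 2).
falane present → irdine forms (Rx 3).
ondane would need dalol (Rx 1), but dalol never forms. sylol would need irdine and dalol (Rx 7), but dalol never forms. eldate would need dalol and falane (Rx 6), but dalol never forms.

irdine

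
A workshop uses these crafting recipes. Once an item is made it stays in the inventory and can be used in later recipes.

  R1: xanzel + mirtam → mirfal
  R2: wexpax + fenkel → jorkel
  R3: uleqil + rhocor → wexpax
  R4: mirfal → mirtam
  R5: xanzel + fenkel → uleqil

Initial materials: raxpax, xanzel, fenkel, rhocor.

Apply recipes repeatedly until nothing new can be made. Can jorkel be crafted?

Yes

xanzel + fenkel → uleqil (R5).
Using R3, uleqil and rhocor make wexpax.
Using R2, wexpax and fenkel make jorkel.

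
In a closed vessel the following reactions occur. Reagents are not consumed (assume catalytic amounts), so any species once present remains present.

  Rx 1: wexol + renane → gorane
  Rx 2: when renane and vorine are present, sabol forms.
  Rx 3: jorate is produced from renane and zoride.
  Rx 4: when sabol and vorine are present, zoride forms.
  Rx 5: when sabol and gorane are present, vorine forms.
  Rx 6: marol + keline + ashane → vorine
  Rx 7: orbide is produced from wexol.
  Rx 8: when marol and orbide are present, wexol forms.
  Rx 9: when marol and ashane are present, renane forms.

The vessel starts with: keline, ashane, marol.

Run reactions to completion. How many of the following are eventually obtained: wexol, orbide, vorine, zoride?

2

marol, keline, and ashane present → vorine forms (Rx 6).
marol and ashane present → renane forms (Rx 9).
renane and vorine present → sabol forms (Rx 2).
sabol and vorine present → zoride forms (Rx 4).
wexol would need marol and orbide (Rx 8), but orbide never forms.
orbide would need wexol (Rx 7), but wexol never forms.
vorine: reached.
zoride: reached.
Reached: vorine and zoride — 2 of the 4.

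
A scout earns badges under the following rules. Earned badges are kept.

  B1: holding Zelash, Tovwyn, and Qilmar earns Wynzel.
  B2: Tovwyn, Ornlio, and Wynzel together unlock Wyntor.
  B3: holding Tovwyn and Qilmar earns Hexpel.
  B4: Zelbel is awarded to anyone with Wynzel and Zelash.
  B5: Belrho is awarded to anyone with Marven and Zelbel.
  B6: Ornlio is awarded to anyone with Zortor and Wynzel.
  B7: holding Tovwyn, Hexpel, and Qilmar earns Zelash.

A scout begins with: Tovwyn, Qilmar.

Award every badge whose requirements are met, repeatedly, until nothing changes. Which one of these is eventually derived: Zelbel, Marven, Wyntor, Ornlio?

With Tovwyn and Qilmar, Hexpel is earned (B3).
With Tovwyn, Hexpel, and Qilmar, Zelash is earned (B7).
With Zelash, Tovwyn, and Qilmar, Wynzel is earned (B1).
With Wynzel and Zelash, Zelbel is earned (B4).
No rule produces Marven, and it is not given. Ornlio would need Zortor and Wynzel (B6), but Zortor is never earned. Wyntor would need Tovwyn, Ornlio, and Wynzel (B2), but Ornlio is never earned.

Zelbel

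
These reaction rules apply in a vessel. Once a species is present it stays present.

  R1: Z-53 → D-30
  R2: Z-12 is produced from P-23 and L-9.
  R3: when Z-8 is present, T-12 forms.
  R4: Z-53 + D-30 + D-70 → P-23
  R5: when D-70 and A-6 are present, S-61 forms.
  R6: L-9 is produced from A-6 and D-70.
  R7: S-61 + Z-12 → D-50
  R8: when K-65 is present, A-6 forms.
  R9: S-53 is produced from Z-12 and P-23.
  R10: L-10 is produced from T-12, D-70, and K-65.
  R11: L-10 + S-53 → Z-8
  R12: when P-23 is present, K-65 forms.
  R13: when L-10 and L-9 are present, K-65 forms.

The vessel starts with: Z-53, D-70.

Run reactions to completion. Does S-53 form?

Yes

Z-53 present → D-30 forms (R1).
Z-53, D-30, and D-70 present → P-23 forms (R4).
P-23 present → K-65 forms (R12).
K-65 present → A-6 forms (R8).
A-6 and D-70 present → L-9 forms (R6).
P-23 and L-9 present → Z-12 forms (R2).
Z-12 and P-23 present → S-53 forms (R9).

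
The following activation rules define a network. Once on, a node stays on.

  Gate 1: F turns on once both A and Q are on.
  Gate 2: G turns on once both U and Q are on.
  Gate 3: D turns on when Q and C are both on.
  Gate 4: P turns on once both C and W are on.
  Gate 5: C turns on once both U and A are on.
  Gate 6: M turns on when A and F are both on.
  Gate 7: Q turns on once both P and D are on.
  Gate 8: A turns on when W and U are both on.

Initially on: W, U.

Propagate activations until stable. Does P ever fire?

Gate 8: W and U on → A on.
U and A are on, so C turns on (Gate 5).
Gate 4: C and W on → P on.

Yes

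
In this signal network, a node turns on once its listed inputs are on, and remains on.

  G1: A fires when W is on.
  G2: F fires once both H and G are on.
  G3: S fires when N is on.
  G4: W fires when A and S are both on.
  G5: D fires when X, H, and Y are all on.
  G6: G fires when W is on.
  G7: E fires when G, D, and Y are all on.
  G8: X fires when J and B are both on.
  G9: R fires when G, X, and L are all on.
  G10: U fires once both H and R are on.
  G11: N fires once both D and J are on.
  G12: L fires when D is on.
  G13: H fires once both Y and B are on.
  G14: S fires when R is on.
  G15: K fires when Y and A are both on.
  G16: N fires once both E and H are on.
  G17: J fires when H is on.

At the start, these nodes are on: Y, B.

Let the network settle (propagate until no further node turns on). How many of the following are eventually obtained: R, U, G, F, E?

0

R would need G, X, and L (G9), but G never turns on.
U would need H and R (G10), but R never turns on.
G would need W (G6), but W never turns on.
F would need H and G (G2), but G never turns on.
E would need G, D, and Y (G7), but G never turns on.
None of the 5 are reached.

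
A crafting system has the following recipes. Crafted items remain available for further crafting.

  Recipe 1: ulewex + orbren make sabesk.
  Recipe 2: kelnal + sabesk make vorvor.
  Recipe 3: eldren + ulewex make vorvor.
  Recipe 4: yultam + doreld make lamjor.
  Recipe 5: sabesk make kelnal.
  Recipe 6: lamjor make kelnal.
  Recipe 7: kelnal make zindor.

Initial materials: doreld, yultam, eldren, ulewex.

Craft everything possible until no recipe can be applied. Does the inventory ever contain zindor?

yultam + doreld → lamjor (Recipe 4).
lamjor → kelnal (Recipe 6).
Using Recipe 7, kelnal makes zindor.

Yes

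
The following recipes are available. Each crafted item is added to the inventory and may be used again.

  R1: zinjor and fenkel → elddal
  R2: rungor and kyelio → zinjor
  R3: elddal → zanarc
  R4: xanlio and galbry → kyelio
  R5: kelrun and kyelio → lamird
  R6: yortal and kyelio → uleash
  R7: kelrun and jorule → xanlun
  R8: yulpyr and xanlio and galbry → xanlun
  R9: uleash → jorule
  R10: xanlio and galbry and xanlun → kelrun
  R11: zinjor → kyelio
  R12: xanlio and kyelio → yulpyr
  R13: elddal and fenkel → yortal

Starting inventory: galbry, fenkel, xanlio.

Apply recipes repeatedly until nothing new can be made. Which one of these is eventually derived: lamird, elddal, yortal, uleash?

Using R4, xanlio and galbry make kyelio.
Using R12, xanlio and kyelio make yulpyr.
yulpyr and xanlio and galbry → xanlun (R8).
Using R10, xanlio, galbry, and xanlun make kelrun.
kelrun and kyelio → lamird (R5).
elddal would need zinjor and fenkel (R1), but zinjor is never obtained. uleash would need yortal and kyelio (R6), but yortal is never obtained. yortal would need elddal and fenkel (R13), but elddal is never obtained.

lamird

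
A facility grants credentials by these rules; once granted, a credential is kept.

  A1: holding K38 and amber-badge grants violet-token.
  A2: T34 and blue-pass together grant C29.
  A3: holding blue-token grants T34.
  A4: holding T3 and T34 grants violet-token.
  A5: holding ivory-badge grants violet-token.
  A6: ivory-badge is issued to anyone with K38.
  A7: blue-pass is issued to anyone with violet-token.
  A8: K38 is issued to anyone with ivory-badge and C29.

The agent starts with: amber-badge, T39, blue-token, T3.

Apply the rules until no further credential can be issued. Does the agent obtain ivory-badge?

No

ivory-badge would need K38 (A6), but K38 is never granted.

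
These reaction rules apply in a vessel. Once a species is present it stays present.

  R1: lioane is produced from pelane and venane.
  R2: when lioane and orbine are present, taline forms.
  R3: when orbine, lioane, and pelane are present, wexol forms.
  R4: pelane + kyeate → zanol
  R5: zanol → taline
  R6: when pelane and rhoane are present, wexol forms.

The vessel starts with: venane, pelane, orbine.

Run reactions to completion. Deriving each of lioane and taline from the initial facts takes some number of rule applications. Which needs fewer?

lioane

lioane: pelane and venane present → lioane forms (R1). [1 rule application]
taline: pelane and venane present → lioane forms (R1). lioane and orbine present → taline forms (R2). [2 rule applications]
lioane needs fewer.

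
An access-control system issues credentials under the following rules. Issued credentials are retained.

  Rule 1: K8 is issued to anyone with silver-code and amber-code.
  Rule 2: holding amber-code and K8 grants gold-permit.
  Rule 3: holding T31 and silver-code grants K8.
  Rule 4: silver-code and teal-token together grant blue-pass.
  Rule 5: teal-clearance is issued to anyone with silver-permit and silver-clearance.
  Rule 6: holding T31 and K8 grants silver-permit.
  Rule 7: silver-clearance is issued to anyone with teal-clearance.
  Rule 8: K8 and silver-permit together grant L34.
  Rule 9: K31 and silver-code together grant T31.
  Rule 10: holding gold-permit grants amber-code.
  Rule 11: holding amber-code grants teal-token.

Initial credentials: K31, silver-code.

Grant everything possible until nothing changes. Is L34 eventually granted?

Yes

Holding K31 and silver-code grants T31 (Rule 9).
Holding T31 and silver-code grants K8 (Rule 3).
Holding T31 and K8 grants silver-permit (Rule 6).
Holding K8 and silver-permit grants L34 (Rule 8).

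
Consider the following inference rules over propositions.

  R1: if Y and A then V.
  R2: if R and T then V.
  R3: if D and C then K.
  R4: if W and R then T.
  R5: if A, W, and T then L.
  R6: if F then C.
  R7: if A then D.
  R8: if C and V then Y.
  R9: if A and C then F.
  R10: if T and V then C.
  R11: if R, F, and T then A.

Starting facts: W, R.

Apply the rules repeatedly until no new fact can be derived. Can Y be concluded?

Yes

From W and R, R4 gives T.
R and T hold, so V follows (R2).
From T and V, R10 gives C.
From C and V, R8 gives Y.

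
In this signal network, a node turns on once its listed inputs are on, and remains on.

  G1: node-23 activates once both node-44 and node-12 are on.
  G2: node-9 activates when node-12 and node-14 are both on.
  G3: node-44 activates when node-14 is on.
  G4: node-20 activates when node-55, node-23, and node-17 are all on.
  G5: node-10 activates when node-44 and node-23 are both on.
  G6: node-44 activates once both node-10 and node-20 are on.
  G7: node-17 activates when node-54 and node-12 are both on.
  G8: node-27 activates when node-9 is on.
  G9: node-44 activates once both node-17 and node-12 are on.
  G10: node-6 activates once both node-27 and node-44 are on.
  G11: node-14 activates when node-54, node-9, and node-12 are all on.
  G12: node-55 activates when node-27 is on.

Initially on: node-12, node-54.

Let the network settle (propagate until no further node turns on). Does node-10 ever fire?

G7: node-54 and node-12 on → node-17 on.
G9: node-17 and node-12 on → node-44 on.
node-44 and node-12 are on, so node-23 activates (G1).
G5: node-44 and node-23 on → node-10 on.

Yes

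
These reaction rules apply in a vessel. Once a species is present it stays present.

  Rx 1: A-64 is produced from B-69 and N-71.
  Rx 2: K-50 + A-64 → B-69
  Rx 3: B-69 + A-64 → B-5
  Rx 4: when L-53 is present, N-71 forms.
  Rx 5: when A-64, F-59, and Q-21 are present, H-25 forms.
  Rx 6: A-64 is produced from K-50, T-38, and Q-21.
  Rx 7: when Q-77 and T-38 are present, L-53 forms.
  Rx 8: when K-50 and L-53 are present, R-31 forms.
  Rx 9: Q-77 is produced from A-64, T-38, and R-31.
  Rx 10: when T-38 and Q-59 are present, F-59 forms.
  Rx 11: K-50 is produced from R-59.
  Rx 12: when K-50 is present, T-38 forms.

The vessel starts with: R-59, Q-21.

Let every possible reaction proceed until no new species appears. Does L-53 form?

No

L-53 would need Q-77 and T-38 (Rx 7), but Q-77 never forms.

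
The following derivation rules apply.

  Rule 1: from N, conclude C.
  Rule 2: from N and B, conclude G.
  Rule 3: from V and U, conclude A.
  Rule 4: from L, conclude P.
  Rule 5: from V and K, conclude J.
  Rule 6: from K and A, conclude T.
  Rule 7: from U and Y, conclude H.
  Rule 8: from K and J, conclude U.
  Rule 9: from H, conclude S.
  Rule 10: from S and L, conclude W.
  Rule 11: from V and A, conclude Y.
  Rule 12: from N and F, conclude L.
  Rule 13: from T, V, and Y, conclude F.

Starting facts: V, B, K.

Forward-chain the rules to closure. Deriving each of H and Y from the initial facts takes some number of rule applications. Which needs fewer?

Y

Y: V and K hold, so J follows (Rule 5). K and J hold, so U follows (Rule 8). V and U hold, so A follows (Rule 3). From V and A, Rule 11 gives Y. [4 rule applications]
H: From V and K, Rule 5 gives J. From K and J, Rule 8 gives U. From V and U, Rule 3 gives A. From V and A, Rule 11 gives Y. From U and Y, Rule 7 gives H. [5 rule applications]
Y needs fewer.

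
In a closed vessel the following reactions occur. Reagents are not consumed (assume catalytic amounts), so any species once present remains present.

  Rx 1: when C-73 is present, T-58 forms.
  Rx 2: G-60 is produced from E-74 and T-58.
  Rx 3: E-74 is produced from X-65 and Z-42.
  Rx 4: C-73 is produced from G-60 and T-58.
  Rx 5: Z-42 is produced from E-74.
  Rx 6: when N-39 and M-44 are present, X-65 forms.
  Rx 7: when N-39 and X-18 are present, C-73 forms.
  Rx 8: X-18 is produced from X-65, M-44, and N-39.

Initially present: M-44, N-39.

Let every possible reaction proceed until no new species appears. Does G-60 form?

G-60 would need E-74 and T-58 (Rx 2), but E-74 never forms.

No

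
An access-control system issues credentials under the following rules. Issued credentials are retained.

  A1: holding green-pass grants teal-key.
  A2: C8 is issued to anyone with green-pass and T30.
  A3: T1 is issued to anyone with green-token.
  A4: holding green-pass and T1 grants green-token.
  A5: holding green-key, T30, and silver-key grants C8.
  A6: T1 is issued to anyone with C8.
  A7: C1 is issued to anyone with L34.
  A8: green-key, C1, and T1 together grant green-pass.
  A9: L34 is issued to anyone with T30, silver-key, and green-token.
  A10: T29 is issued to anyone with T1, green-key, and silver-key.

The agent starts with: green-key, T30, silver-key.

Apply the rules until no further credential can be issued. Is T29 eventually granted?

Holding green-key, T30, and silver-key grants C8 (A5).
Holding C8 grants T1 (A6).
Holding T1, green-key, and silver-key grants T29 (A10).

Yes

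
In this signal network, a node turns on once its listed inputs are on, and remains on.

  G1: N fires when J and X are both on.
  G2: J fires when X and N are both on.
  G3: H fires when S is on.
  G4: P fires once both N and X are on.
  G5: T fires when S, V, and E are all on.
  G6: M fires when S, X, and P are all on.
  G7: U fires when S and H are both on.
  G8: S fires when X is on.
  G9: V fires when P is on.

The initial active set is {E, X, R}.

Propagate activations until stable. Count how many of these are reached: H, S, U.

G8: X on → S on.
S is on, so H fires (G3).
G7: S and H on → U on.
H: reached.
S: reached.
U: reached.
All 3 are reached.

3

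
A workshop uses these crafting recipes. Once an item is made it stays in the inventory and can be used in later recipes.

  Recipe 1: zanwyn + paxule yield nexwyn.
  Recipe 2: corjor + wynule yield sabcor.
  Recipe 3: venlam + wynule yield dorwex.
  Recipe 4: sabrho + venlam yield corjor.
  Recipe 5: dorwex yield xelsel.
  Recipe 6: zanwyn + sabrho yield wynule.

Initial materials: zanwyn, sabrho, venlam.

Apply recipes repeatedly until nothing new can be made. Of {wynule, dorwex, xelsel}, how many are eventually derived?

zanwyn + sabrho → wynule (Recipe 6).
venlam + wynule → dorwex (Recipe 3).
Using Recipe 5, dorwex makes xelsel.
wynule: reached.
dorwex: reached.
xelsel: reached.
All 3 are reached.

3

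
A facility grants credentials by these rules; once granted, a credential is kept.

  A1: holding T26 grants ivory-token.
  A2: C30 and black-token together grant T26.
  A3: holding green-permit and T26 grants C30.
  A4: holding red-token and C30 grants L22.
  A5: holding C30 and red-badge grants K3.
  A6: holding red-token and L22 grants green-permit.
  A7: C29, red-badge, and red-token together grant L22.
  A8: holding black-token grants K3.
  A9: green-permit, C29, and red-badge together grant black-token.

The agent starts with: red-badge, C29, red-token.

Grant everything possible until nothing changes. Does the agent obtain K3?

Yes

Holding C29, red-badge, and red-token grants L22 (A7).
Holding red-token and L22 grants green-permit (A6).
Holding green-permit, C29, and red-badge grants black-token (A9).
Holding black-token grants K3 (A8).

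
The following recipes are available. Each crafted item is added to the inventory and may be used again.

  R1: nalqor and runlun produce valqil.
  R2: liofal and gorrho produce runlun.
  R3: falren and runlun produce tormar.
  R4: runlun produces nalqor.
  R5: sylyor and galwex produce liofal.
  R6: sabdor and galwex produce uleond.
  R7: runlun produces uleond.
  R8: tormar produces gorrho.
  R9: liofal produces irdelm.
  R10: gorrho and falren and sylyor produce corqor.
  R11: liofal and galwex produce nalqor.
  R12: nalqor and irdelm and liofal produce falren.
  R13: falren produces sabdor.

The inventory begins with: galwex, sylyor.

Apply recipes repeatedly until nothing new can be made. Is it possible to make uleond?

sylyor and galwex → liofal (R5).
Using R11, liofal and galwex make nalqor.
liofal → irdelm (R9).
nalqor and irdelm and liofal → falren (R12).
Using R13, falren makes sabdor.
sabdor and galwex → uleond (R6).

Yes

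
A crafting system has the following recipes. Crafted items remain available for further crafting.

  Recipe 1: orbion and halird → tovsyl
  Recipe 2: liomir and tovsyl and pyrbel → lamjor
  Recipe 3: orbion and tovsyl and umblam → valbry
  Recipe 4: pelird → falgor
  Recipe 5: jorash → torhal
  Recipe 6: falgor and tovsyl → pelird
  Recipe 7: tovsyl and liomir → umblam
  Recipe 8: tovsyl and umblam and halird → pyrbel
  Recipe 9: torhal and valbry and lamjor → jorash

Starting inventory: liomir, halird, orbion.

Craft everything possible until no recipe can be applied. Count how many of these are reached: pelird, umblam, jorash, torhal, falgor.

1

Using Recipe 1, orbion and halird make tovsyl.
Using Recipe 7, tovsyl and liomir make umblam.
pelird would need falgor and tovsyl (Recipe 6), but falgor is never obtained.
umblam: reached.
jorash would need torhal, valbry, and lamjor (Recipe 9), but torhal is never obtained.
torhal would need jorash (Recipe 5), but jorash is never obtained.
falgor would need pelird (Recipe 4), but pelird is never obtained.
Reached: umblam — 1 of the 5.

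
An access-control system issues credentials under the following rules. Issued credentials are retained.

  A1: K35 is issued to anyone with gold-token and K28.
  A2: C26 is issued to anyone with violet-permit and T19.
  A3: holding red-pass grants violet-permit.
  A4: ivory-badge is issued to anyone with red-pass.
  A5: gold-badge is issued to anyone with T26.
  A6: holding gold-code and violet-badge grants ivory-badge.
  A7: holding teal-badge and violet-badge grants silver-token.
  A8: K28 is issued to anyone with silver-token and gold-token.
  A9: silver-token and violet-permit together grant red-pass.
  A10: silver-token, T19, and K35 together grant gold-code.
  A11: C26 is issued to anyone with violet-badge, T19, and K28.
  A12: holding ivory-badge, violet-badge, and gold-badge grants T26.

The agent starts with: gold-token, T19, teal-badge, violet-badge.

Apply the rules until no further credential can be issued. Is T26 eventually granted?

No

T26 would need ivory-badge, violet-badge, and gold-badge (A12), but gold-badge is never granted.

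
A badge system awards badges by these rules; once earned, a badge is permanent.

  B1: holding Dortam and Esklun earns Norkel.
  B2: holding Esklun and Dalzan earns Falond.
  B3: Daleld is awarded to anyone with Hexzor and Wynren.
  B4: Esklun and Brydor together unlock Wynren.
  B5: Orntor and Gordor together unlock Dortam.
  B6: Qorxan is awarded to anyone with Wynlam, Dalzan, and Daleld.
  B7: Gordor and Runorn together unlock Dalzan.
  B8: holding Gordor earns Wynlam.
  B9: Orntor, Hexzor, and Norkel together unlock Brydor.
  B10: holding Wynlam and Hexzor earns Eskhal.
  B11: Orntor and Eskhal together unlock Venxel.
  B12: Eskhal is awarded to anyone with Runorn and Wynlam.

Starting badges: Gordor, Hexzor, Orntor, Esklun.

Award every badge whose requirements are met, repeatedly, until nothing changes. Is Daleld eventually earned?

With Orntor and Gordor, Dortam is earned (B5).
With Dortam and Esklun, Norkel is earned (B1).
With Orntor, Hexzor, and Norkel, Brydor is earned (B9).
With Esklun and Brydor, Wynren is earned (B4).
With Hexzor and Wynren, Daleld is earned (B3).

Yes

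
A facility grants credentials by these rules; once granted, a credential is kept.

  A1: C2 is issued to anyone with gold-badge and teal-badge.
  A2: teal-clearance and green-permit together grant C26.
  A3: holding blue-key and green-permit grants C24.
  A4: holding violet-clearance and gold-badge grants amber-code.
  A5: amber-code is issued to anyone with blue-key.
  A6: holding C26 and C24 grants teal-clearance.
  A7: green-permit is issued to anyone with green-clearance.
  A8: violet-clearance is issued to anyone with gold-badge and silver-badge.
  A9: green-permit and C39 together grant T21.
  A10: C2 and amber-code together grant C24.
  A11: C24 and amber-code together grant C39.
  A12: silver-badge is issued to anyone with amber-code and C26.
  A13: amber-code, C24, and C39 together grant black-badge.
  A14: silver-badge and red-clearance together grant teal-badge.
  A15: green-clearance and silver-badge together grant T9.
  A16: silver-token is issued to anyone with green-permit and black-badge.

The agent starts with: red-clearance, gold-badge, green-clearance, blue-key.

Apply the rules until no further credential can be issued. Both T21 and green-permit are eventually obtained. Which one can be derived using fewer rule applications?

green-permit: Holding green-clearance grants green-permit (A7). [1 rule application]
T21: Holding blue-key grants amber-code (A5). Holding green-clearance grants green-permit (A7). Holding blue-key and green-permit grants C24 (A3). Holding C24 and amber-code grants C39 (A11). Holding green-permit and C39 grants T21 (A9). [5 rule applications]
green-permit needs fewer.

green-permit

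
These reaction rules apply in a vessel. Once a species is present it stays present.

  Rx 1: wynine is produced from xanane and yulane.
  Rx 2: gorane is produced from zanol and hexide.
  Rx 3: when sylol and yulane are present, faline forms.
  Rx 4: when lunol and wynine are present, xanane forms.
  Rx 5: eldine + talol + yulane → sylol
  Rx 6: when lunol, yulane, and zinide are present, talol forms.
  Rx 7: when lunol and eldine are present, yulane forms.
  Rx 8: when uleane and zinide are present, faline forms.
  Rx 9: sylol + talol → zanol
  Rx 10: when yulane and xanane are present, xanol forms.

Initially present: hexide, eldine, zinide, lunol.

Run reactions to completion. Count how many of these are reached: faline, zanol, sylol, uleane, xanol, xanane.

3

lunol and eldine present → yulane forms (Rx 7).
lunol, yulane, and zinide present → talol forms (Rx 6).
eldine, talol, and yulane present → sylol forms (Rx 5).
sylol and yulane present → faline forms (Rx 3).
sylol and talol present → zanol forms (Rx 9).
faline: reached.
zanol: reached.
sylol: reached.
No rule produces uleane, and it is not given.
xanol would need yulane and xanane (Rx 10), but xanane never forms.
xanane would need lunol and wynine (Rx 4), but wynine never forms.
Reached: faline, zanol, and sylol — 3 of the 6.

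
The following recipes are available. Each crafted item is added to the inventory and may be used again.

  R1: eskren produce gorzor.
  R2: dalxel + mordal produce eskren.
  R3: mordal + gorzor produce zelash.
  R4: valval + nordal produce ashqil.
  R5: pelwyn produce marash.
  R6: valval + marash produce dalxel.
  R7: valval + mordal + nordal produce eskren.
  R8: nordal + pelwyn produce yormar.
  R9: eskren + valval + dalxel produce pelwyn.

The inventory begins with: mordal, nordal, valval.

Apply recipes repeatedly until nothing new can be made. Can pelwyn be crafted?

No

pelwyn would need eskren, valval, and dalxel (R9), but dalxel is never obtained.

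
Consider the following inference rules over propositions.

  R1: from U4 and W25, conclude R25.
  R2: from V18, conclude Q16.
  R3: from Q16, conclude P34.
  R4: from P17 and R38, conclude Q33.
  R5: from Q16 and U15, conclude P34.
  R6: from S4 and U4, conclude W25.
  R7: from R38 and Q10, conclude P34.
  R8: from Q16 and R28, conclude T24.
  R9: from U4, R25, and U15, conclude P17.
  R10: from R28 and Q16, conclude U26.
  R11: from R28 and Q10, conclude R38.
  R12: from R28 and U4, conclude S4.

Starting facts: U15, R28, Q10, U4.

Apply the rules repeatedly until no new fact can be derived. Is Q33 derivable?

R28 and U4 hold, so S4 follows (R12).
From R28 and Q10, R11 gives R38.
S4 and U4 hold, so W25 follows (R6).
From U4 and W25, R1 gives R25.
U4, R25, and U15 hold, so P17 follows (R9).
From P17 and R38, R4 gives Q33.

Yes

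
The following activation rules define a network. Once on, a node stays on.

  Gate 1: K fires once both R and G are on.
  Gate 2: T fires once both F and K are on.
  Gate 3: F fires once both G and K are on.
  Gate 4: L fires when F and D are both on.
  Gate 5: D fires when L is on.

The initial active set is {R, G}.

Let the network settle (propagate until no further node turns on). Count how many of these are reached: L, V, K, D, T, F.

R and G are on, so K fires (Gate 1).
Gate 3: G and K on → F on.
Gate 2: F and K on → T on.
L would need F and D (Gate 4), but D never turns on.
No rule produces V, and it is not given.
K: reached.
D would need L (Gate 5), but L never turns on.
T: reached.
F: reached.
Reached: K, T, and F — 3 of the 6.

3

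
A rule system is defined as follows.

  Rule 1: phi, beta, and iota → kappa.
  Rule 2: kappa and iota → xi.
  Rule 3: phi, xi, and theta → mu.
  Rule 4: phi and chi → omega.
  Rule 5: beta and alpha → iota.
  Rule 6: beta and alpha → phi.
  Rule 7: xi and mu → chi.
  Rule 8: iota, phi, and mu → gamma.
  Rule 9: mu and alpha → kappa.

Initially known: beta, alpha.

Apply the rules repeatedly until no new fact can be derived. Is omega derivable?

No

omega would need phi and chi (Rule 4), but chi is never established.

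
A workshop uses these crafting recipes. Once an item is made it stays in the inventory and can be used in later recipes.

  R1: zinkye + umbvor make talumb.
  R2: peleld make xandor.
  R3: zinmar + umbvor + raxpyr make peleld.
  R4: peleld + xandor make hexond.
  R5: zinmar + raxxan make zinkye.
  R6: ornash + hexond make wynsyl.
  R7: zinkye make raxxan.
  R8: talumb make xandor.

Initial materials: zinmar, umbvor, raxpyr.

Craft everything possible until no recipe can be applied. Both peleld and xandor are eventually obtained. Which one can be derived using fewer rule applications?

peleld: zinmar + umbvor + raxpyr → peleld (R3). [1 rule application]
xandor: zinmar + umbvor + raxpyr → peleld (R3). Using R2, peleld makes xandor. [2 rule applications]
peleld needs fewer.

peleld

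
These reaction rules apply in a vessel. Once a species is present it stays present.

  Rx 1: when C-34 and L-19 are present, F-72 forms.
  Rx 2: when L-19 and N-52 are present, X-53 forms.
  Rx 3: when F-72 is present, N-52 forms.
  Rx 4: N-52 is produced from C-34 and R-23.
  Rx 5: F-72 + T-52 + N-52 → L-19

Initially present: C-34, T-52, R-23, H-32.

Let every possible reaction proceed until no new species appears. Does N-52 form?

Yes

C-34 and R-23 present → N-52 forms (Rx 4).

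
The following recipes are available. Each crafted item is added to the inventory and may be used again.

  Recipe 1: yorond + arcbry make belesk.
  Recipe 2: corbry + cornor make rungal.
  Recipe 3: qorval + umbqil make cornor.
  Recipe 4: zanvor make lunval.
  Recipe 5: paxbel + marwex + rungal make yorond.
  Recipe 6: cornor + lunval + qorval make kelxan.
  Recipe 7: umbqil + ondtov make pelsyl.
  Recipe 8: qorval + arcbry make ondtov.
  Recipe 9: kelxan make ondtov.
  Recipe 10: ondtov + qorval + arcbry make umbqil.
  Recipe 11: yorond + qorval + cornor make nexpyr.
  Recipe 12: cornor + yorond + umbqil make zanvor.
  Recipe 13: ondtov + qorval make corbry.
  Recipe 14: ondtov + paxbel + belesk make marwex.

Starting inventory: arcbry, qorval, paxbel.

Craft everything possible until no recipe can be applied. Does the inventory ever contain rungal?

qorval + arcbry → ondtov (Recipe 8).
Using Recipe 10, ondtov, qorval, and arcbry make umbqil.
ondtov + qorval → corbry (Recipe 13).
Using Recipe 3, qorval and umbqil make cornor.
Using Recipe 2, corbry and cornor make rungal.

Yes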